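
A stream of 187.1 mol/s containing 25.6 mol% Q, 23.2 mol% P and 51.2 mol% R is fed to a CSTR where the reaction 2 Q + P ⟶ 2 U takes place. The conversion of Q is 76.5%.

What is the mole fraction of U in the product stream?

Q reacted = 0.765 × 47.9 = 36.64 mol/s; ν_Q = −2, so ξ = 36.64/2 = 18.32 mol/s.
Outlet amounts (n = n₀ + ν ξ):
  Q: 47.9 − 2(18.32) = 11.26
  P: 43.41 − 1(18.32) = 25.09
  U: 0 + 2(18.32) = 36.64
  R: 95.8 (inert)
Total out = 168.8 mol/s; y_U = 36.64 / 168.8 = 0.2171.

0.217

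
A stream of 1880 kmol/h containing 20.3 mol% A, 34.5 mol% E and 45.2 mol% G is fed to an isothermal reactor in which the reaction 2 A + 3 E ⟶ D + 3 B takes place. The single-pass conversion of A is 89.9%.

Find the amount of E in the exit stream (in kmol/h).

A reacted = 0.899 × 381.6 = 343.1 kmol/h; ν_A = −2, so ξ = 343.1/2 = 171.5 kmol/h.
Outlet amounts (n = n₀ + ν ξ):
  A: 381.6 − 2(171.5) = 38.55
  E: 648.6 − 3(171.5) = 134
  D: 0 + 1(171.5) = 171.5
  B: 0 + 3(171.5) = 514.6
  G: 849.8 (inert)

134 kmol/h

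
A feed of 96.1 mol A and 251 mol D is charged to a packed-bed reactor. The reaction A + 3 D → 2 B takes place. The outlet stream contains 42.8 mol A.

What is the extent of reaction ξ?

ξ = 53.3 mol

For A: n = n₀ − 1ξ → 42.8 = 96.1 − 1ξ, giving ξ = 53.3 mol.
Outlet amounts (n = n₀ + ν ξ):
  A: 96.1 − 1(53.3) = 42.8
  D: 251 − 3(53.3) = 91.1
  B: 0 + 2(53.3) = 106.6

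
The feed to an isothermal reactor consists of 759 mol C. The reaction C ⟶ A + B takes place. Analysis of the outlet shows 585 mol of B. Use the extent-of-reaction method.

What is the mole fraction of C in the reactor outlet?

For B: n = n₀ + 1ξ → 585 = 0 + 1ξ, giving ξ = 585 mol.
Outlet amounts (n = n₀ + ν ξ):
  C: 759 − 1(585) = 174
  A: 0 + 1(585) = 585
  B: 0 + 1(585) = 585
Total out = 1344 mol; y_C = 174 / 1344 = 0.1295.

0.129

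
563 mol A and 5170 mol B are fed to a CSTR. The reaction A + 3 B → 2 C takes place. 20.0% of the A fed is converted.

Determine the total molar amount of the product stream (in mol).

5510 mol

A reacted = 0.2 × 563 = 112.6 mol; ν_A = −1, so ξ = 112.6/1 = 112.6 mol.
Outlet amounts (n = n₀ + ν ξ):
  A: 563 − 1(112.6) = 450.4
  B: 5170 − 3(112.6) = 4832
  C: 0 + 2(112.6) = 225.2
Total out = 450.4 + 4832 + 225.2 = 5508 mol.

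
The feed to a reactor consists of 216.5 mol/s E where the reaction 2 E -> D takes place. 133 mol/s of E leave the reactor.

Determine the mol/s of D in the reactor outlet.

41.8 mol/s

For E: n = n₀ − 2ξ → 133 = 216.5 − 2ξ, giving ξ = 41.75 mol/s.
Outlet amounts (n = n₀ + ν ξ):
  E: 216.5 − 2(41.75) = 133
  D: 0 + 1(41.75) = 41.75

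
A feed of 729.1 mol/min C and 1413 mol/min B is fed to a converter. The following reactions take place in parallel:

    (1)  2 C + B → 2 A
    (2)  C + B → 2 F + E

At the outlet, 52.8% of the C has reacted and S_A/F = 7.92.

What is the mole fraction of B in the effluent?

0.609

Conversion of C: C consumed = 0.528 × 729.1 = 385 mol/min = 2ξ₁ + 1ξ₂.
Selectivity: 2ξ₁ / (2ξ₂) = 7.92 → ξ₁ = 7.92 ξ₂.
Substitute: (2·7.92 + 1) ξ₂ = 385 → ξ₂ = 22.86 mol/min, ξ₁ = 181.1 mol/min.
Outlet amounts (n = n₀ + Σ ν·ξ):
  C: 729.1 − 2(181.1) − 1(22.86) = 344.1
  B: 1413 − 1(181.1) − 1(22.86) = 1209
  A: 0 + 2(181.1) = 362.1
  F: 0 + 2(22.86) = 45.72
  E: 0 + 1(22.86) = 22.86
Total out = 1984 mol/min; y_B = 1209 / 1984 = 0.6094.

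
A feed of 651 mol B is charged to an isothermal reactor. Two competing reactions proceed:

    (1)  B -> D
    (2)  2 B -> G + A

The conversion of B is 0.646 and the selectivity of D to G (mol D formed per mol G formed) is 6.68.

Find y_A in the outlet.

0.0744

Conversion of B: B consumed = 0.646 × 651 = 420.5 mol = 1ξ₁ + 2ξ₂.
Selectivity: 1ξ₁ / (1ξ₂) = 6.68 → ξ₁ = 6.68 ξ₂.
Substitute: (1·6.68 + 2) ξ₂ = 420.5 → ξ₂ = 48.45 mol, ξ₁ = 323.6 mol.
Outlet amounts (n = n₀ + Σ ν·ξ):
  B: 651 − 1(323.6) − 2(48.45) = 230.5
  D: 0 + 1(323.6) = 323.6
  G: 0 + 1(48.45) = 48.45
  A: 0 + 1(48.45) = 48.45
Total out = 651 mol; y_A = 48.45 / 651 = 0.07442.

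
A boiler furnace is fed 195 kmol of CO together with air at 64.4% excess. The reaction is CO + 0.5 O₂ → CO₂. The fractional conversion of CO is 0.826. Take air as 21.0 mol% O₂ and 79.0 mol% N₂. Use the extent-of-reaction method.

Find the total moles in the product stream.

878 kmol

Stoichiometric O₂ = 0.5 × 195 = 97.5 kmol; O₂ fed = 97.5 × 1.644 = 160.3 kmol.
N₂ fed = 160.3 × 79/21 = 603 kmol.
Fuel reacted = 0.826 × 195 → ξ = 161.1 kmol.
Outlet (n = n₀ + ν ξ):
  CO: 195 − 1(161.1) = 33.93
  O₂: 160.3 − 0.5(161.1) = 79.76
  N₂: 603 (inert)
  CO₂: 0 + 1(161.1) = 161.1
Total out = 33.93 + 79.76 + 603 + 161.1 = 877.8 kmol.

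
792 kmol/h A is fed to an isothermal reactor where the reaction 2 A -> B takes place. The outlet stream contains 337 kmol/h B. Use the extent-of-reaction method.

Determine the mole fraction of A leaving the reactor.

0.259

For B: n = n₀ + 1ξ → 337 = 0 + 1ξ, giving ξ = 337 kmol/h.
Outlet amounts (n = n₀ + ν ξ):
  A: 792 − 2(337) = 118
  B: 0 + 1(337) = 337
Total out = 455 kmol/h; y_A = 118 / 455 = 0.2593.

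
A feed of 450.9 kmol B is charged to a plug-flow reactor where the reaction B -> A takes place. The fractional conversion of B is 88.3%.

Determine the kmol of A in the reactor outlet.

B reacted = 0.883 × 450.9 = 398.1 kmol; ν_B = −1, so ξ = 398.1/1 = 398.1 kmol.
Outlet amounts (n = n₀ + ν ξ):
  B: 450.9 − 1(398.1) = 52.76
  A: 0 + 1(398.1) = 398.1

398 kmol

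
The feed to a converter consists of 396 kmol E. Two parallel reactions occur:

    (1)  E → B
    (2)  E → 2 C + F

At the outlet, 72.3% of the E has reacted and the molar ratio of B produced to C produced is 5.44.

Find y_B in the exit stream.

0.59

Conversion of E: E consumed = 0.723 × 396 = 286.3 kmol = 1ξ₁ + 1ξ₂.
Selectivity: 1ξ₁ / (2ξ₂) = 5.44 → ξ₁ = 10.88 ξ₂.
Substitute: (1·10.88 + 1) ξ₂ = 286.3 → ξ₂ = 24.1 kmol, ξ₁ = 262.2 kmol.
Outlet amounts (n = n₀ + Σ ν·ξ):
  E: 396 − 1(262.2) − 1(24.1) = 109.7
  B: 0 + 1(262.2) = 262.2
  C: 0 + 2(24.1) = 48.2
  F: 0 + 1(24.1) = 24.1
Total out = 444.2 kmol; y_B = 262.2 / 444.2 = 0.5903.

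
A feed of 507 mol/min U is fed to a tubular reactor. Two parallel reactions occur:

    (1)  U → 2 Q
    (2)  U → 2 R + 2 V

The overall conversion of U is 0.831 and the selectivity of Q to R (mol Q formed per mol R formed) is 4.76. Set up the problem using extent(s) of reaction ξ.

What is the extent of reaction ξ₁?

ξ₁ = 348 mol/min

Conversion of U: U consumed = 0.831 × 507 = 421.3 mol/min = 1ξ₁ + 1ξ₂.
Selectivity: 2ξ₁ / (2ξ₂) = 4.76 → ξ₁ = 4.76 ξ₂.
Substitute: (1·4.76 + 1) ξ₂ = 421.3 → ξ₂ = 73.15 mol/min, ξ₁ = 348.2 mol/min.
Outlet amounts (n = n₀ + Σ ν·ξ):
  U: 507 − 1(348.2) − 1(73.15) = 85.68
  Q: 0 + 2(348.2) = 696.3
  R: 0 + 2(73.15) = 146.3
  V: 0 + 2(73.15) = 146.3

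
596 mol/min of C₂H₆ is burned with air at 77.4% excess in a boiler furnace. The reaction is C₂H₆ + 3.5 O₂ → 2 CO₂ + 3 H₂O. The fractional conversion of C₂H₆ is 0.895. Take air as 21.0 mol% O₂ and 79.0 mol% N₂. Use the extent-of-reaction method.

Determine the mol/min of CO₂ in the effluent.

Stoichiometric O₂ = 3.5 × 596 = 2086 mol/min; O₂ fed = 2086 × 1.774 = 3701 mol/min.
N₂ fed = 3701 × 79/21 = 13920 mol/min.
Fuel reacted = 0.895 × 596 → ξ = 533.4 mol/min.
Outlet (n = n₀ + ν ξ):
  C₂H₆: 596 − 1(533.4) = 62.58
  O₂: 3701 − 3.5(533.4) = 1834
  N₂: 13920 (inert)
  CO₂: 0 + 2(533.4) = 1067
  H₂O: 0 + 3(533.4) = 1600

1070 mol/min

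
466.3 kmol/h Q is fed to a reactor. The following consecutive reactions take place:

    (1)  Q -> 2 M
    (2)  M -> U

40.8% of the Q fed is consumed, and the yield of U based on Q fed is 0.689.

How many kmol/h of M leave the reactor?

59.2 kmol/h

Conversion of Q: Q consumed = 1ξ₁ = 0.408 × 466.3 → ξ₁ = 190.3 kmol/h.
Yield of U: 1ξ₂ / 466.3 = 0.689 → ξ₂ = 321.3 kmol/h.
Outlet amounts (n = n₀ + Σ ν·ξ):
  Q: 466.3 − 1(190.3) = 276
  M: 0 + 2(190.3) − 1(321.3) = 59.22
  U: 0 + 1(321.3) = 321.3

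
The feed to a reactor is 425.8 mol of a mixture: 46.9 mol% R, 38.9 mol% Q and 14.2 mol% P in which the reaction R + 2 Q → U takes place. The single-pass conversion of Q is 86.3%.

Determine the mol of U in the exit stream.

71.5 mol

Q reacted = 0.863 × 165.6 = 142.9 mol; ν_Q = −2, so ξ = 142.9/2 = 71.47 mol.
Outlet amounts (n = n₀ + ν ξ):
  R: 199.7 − 1(71.47) = 128.2
  Q: 165.6 − 2(71.47) = 22.69
  U: 0 + 1(71.47) = 71.47
  P: 60.46 (inert)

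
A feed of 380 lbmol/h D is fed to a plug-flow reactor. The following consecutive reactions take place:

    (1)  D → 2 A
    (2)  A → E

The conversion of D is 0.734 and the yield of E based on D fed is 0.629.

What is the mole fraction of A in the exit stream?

0.484

Conversion of D: D consumed = 1ξ₁ = 0.734 × 380 → ξ₁ = 278.9 lbmol/h.
Yield of E: 1ξ₂ / 380 = 0.629 → ξ₂ = 239 lbmol/h.
Outlet amounts (n = n₀ + Σ ν·ξ):
  D: 380 − 1(278.9) = 101.1
  A: 0 + 2(278.9) − 1(239) = 318.8
  E: 0 + 1(239) = 239
Total out = 658.9 lbmol/h; y_A = 318.8 / 658.9 = 0.4839.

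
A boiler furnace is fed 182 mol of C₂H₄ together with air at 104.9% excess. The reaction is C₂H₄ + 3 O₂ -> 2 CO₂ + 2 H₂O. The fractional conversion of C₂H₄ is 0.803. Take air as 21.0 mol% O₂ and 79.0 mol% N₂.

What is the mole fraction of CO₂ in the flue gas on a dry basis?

Stoichiometric O₂ = 3 × 182 = 546 mol; O₂ fed = 546 × 2.049 = 1119 mol.
N₂ fed = 1119 × 79/21 = 4209 mol.
Fuel reacted = 0.803 × 182 → ξ = 146.1 mol.
Outlet (n = n₀ + ν ξ):
  C₂H₄: 182 − 1(146.1) = 35.85
  O₂: 1119 − 3(146.1) = 680.3
  N₂: 4209 (inert)
  CO₂: 0 + 2(146.1) = 292.3
  H₂O: 0 + 2(146.1) = 292.3
Dry total = 5217 mol; y_CO₂ (dry) = 292.3 / 5217 = 0.05603.

0.056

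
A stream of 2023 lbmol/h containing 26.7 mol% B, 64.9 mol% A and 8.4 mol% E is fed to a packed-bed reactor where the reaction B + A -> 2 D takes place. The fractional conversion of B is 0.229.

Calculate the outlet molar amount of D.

B reacted = 0.229 × 540.1 = 123.7 lbmol/h; ν_B = −1, so ξ = 123.7/1 = 123.7 lbmol/h.
Outlet amounts (n = n₀ + ν ξ):
  B: 540.1 − 1(123.7) = 416.4
  A: 1313 − 1(123.7) = 1189
  D: 0 + 2(123.7) = 247.4
  E: 169.9 (inert)

247 lbmol/h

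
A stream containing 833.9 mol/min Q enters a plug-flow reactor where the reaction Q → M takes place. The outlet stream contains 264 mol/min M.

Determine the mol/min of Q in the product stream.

570 mol/min

For M: n = n₀ + 1ξ → 264 = 0 + 1ξ, giving ξ = 264 mol/min.
Outlet amounts (n = n₀ + ν ξ):
  Q: 833.9 − 1(264) = 569.9
  M: 0 + 1(264) = 264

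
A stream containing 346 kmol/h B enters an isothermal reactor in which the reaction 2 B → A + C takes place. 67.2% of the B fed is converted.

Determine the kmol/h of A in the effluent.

116 kmol/h

B reacted = 0.672 × 346 = 232.5 kmol/h; ν_B = −2, so ξ = 232.5/2 = 116.3 kmol/h.
Outlet amounts (n = n₀ + ν ξ):
  B: 346 − 2(116.3) = 113.5
  A: 0 + 1(116.3) = 116.3
  C: 0 + 1(116.3) = 116.3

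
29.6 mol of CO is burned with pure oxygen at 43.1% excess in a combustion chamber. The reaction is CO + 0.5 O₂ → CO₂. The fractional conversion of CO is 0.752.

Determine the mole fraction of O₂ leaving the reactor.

Stoichiometric O₂ = 0.5 × 29.6 = 14.8 mol; O₂ fed = 14.8 × 1.431 = 21.18 mol.
Fuel reacted = 0.752 × 29.6 → ξ = 22.26 mol.
Outlet (n = n₀ + ν ξ):
  CO: 29.6 − 1(22.26) = 7.341
  O₂: 21.18 − 0.5(22.26) = 10.05
  CO₂: 0 + 1(22.26) = 22.26
Total out = 39.65 mol; y_O₂ = 10.05 / 39.65 = 0.2535.

0.253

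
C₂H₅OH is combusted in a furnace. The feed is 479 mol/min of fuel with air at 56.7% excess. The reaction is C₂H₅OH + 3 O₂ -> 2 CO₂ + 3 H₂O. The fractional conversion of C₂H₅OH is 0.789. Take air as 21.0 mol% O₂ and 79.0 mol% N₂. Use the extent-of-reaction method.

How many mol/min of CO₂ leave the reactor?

Stoichiometric O₂ = 3 × 479 = 1437 mol/min; O₂ fed = 1437 × 1.567 = 2252 mol/min.
N₂ fed = 2252 × 79/21 = 8471 mol/min.
Fuel reacted = 0.789 × 479 → ξ = 377.9 mol/min.
Outlet (n = n₀ + ν ξ):
  C₂H₅OH: 479 − 1(377.9) = 101.1
  O₂: 2252 − 3(377.9) = 1118
  N₂: 8471 (inert)
  CO₂: 0 + 2(377.9) = 755.9
  H₂O: 0 + 3(377.9) = 1134

756 mol/min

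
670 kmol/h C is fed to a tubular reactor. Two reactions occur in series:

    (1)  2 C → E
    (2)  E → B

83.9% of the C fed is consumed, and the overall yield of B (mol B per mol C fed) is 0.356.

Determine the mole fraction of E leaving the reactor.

0.109

Conversion of C: C consumed = 2ξ₁ = 0.839 × 670 → ξ₁ = 281.1 kmol/h.
Yield of B: 1ξ₂ / 670 = 0.356 → ξ₂ = 238.5 kmol/h.
Outlet amounts (n = n₀ + Σ ν·ξ):
  C: 670 − 2(281.1) = 107.9
  E: 0 + 1(281.1) − 1(238.5) = 42.55
  B: 0 + 1(238.5) = 238.5
Total out = 388.9 kmol/h; y_E = 42.55 / 388.9 = 0.1094.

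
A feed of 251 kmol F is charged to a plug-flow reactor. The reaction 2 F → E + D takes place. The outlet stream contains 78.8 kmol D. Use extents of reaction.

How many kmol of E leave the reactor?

For D: n = n₀ + 1ξ → 78.8 = 0 + 1ξ, giving ξ = 78.8 kmol.
Outlet amounts (n = n₀ + ν ξ):
  F: 251 − 2(78.8) = 93.4
  E: 0 + 1(78.8) = 78.8
  D: 0 + 1(78.8) = 78.8

78.8 kmol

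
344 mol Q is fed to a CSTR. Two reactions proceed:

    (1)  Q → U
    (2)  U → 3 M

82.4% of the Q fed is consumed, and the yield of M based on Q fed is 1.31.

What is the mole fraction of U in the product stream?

0.207

Conversion of Q: Q consumed = 1ξ₁ = 0.824 × 344 → ξ₁ = 283.5 mol.
Yield of M: 3ξ₂ / 344 = 1.31 → ξ₂ = 150.2 mol.
Outlet amounts (n = n₀ + Σ ν·ξ):
  Q: 344 − 1(283.5) = 60.54
  U: 0 + 1(283.5) − 1(150.2) = 133.2
  M: 0 + 3(150.2) = 450.6
Total out = 644.4 mol; y_U = 133.2 / 644.4 = 0.2068.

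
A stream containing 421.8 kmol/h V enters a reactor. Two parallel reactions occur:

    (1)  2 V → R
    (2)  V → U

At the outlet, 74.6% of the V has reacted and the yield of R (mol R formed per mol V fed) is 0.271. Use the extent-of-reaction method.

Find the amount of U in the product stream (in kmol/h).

86 kmol/h

Yield of R: 1ξ₁ / 421.8 = 0.271 → ξ₁ = 114.3 kmol/h.
Conversion of V: 2ξ₁ + 1ξ₂ = 0.746 × 421.8 = 314.7 → ξ₂ = 86.05 kmol/h.
Outlet amounts (n = n₀ + Σ ν·ξ):
  V: 421.8 − 2(114.3) − 1(86.05) = 107.1
  R: 0 + 1(114.3) = 114.3
  U: 0 + 1(86.05) = 86.05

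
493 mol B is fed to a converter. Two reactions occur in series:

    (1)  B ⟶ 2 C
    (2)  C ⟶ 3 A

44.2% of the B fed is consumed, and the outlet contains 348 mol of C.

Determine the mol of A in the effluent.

263 mol

Conversion of B: B consumed = 1ξ₁ = 0.442 × 493 → ξ₁ = 217.9 mol.
C balance: n_C = 0 + 2ξ₁ − 1ξ₂ = 348 → ξ₂ = (2·217.9 − 348)/1 = 87.81 mol.
Outlet amounts (n = n₀ + Σ ν·ξ):
  B: 493 − 1(217.9) = 275.1
  C: 0 + 2(217.9) − 1(87.81) = 348
  A: 0 + 3(87.81) = 263.4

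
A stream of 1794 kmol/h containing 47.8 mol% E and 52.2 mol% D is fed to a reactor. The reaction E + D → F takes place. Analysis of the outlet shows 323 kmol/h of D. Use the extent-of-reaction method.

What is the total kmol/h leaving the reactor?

1180 kmol/h

For D: n = n₀ − 1ξ → 323 = 936.5 − 1ξ, giving ξ = 613.5 kmol/h.
Outlet amounts (n = n₀ + ν ξ):
  E: 857.5 − 1(613.5) = 244.1
  D: 936.5 − 1(613.5) = 323
  F: 0 + 1(613.5) = 613.5
Total out = 244.1 + 323 + 613.5 = 1181 kmol/h.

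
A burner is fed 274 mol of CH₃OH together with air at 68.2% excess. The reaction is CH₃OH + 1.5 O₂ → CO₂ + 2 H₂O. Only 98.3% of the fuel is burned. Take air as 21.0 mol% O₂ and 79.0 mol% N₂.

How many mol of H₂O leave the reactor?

Stoichiometric O₂ = 1.5 × 274 = 411 mol; O₂ fed = 411 × 1.682 = 691.3 mol.
N₂ fed = 691.3 × 79/21 = 2601 mol.
Fuel reacted = 0.983 × 274 → ξ = 269.3 mol.
Outlet (n = n₀ + ν ξ):
  CH₃OH: 274 − 1(269.3) = 4.658
  O₂: 691.3 − 1.5(269.3) = 287.3
  N₂: 2601 (inert)
  CO₂: 0 + 1(269.3) = 269.3
  H₂O: 0 + 2(269.3) = 538.7

539 mol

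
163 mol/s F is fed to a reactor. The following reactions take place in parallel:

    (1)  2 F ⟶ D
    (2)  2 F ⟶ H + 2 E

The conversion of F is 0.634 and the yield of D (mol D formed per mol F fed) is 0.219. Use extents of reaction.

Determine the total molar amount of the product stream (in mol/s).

143 mol/s

Yield of D: 1ξ₁ / 163 = 0.219 → ξ₁ = 35.7 mol/s.
Conversion of F: 2ξ₁ + 2ξ₂ = 0.634 × 163 = 103.3 → ξ₂ = 15.97 mol/s.
Outlet amounts (n = n₀ + Σ ν·ξ):
  F: 163 − 2(35.7) − 2(15.97) = 59.66
  D: 0 + 1(35.7) = 35.7
  H: 0 + 1(15.97) = 15.97
  E: 0 + 2(15.97) = 31.95
Total out = 59.66 + 35.7 + 15.97 + 31.95 = 143.3 mol/s.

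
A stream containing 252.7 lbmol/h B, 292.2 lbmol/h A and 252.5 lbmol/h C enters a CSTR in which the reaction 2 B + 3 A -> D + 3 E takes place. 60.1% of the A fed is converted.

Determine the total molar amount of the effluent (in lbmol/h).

739 lbmol/h

A reacted = 0.601 × 292.2 = 175.6 lbmol/h; ν_A = −3, so ξ = 175.6/3 = 58.54 lbmol/h.
Outlet amounts (n = n₀ + ν ξ):
  B: 252.7 − 2(58.54) = 135.6
  A: 292.2 − 3(58.54) = 116.6
  D: 0 + 1(58.54) = 58.54
  E: 0 + 3(58.54) = 175.6
  C: 252.5 (inert)
Total out = 135.6 + 116.6 + 58.54 + 175.6 + 252.5 = 738.9 lbmol/h.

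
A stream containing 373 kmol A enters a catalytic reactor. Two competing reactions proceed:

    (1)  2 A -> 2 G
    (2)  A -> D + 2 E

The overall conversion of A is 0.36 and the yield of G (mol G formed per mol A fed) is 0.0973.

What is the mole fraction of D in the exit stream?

Yield of G: 2ξ₁ / 373 = 0.0973 → ξ₁ = 18.15 kmol.
Conversion of A: 2ξ₁ + 1ξ₂ = 0.36 × 373 = 134.3 → ξ₂ = 97.99 kmol.
Outlet amounts (n = n₀ + Σ ν·ξ):
  A: 373 − 2(18.15) − 1(97.99) = 238.7
  G: 0 + 2(18.15) = 36.29
  D: 0 + 1(97.99) = 97.99
  E: 0 + 2(97.99) = 196
Total out = 569 kmol; y_D = 97.99 / 569 = 0.1722.

0.172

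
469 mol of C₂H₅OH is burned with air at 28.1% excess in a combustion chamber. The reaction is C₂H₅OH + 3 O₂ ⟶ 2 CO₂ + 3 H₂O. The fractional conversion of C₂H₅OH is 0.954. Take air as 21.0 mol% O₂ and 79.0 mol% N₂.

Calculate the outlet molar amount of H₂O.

Stoichiometric O₂ = 3 × 469 = 1407 mol; O₂ fed = 1407 × 1.281 = 1802 mol.
N₂ fed = 1802 × 79/21 = 6780 mol.
Fuel reacted = 0.954 × 469 → ξ = 447.4 mol.
Outlet (n = n₀ + ν ξ):
  C₂H₅OH: 469 − 1(447.4) = 21.57
  O₂: 1802 − 3(447.4) = 460.1
  N₂: 6780 (inert)
  CO₂: 0 + 2(447.4) = 894.9
  H₂O: 0 + 3(447.4) = 1342

1340 mol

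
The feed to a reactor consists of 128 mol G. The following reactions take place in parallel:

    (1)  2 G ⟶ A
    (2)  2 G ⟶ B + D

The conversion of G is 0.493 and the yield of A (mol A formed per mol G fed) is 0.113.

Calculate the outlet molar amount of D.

Yield of A: 1ξ₁ / 128 = 0.113 → ξ₁ = 14.46 mol.
Conversion of G: 2ξ₁ + 2ξ₂ = 0.493 × 128 = 63.1 → ξ₂ = 17.09 mol.
Outlet amounts (n = n₀ + Σ ν·ξ):
  G: 128 − 2(14.46) − 2(17.09) = 64.9
  A: 0 + 1(14.46) = 14.46
  B: 0 + 1(17.09) = 17.09
  D: 0 + 1(17.09) = 17.09

17.1 mol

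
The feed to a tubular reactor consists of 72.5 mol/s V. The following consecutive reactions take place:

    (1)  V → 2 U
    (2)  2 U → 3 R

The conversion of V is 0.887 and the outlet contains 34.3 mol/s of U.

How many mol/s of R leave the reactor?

Conversion of V: V consumed = 1ξ₁ = 0.887 × 72.5 → ξ₁ = 64.31 mol/s.
U balance: n_U = 0 + 2ξ₁ − 2ξ₂ = 34.3 → ξ₂ = (2·64.31 − 34.3)/2 = 47.16 mol/s.
Outlet amounts (n = n₀ + Σ ν·ξ):
  V: 72.5 − 1(64.31) = 8.192
  U: 0 + 2(64.31) − 2(47.16) = 34.3
  R: 0 + 3(47.16) = 141.5

141 mol/s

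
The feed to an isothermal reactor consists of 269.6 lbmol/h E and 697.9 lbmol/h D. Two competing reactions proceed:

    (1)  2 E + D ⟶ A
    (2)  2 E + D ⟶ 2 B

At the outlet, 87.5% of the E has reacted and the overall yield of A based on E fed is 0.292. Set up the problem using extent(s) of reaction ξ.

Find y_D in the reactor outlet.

Yield of A: 1ξ₁ / 269.6 = 0.292 → ξ₁ = 78.72 lbmol/h.
Conversion of E: 2ξ₁ + 2ξ₂ = 0.875 × 269.6 = 235.9 → ξ₂ = 39.23 lbmol/h.
Outlet amounts (n = n₀ + Σ ν·ξ):
  E: 269.6 − 2(78.72) − 2(39.23) = 33.7
  D: 697.9 − 1(78.72) − 1(39.23) = 579.9
  A: 0 + 1(78.72) = 78.72
  B: 0 + 2(39.23) = 78.45
Total out = 770.8 lbmol/h; y_D = 579.9 / 770.8 = 0.7524.

0.752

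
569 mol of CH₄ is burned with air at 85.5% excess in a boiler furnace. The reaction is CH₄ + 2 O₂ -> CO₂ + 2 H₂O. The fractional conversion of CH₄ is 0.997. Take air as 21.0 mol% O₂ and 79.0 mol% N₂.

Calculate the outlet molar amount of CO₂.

Stoichiometric O₂ = 2 × 569 = 1138 mol; O₂ fed = 1138 × 1.855 = 2111 mol.
N₂ fed = 2111 × 79/21 = 7941 mol.
Fuel reacted = 0.997 × 569 → ξ = 567.3 mol.
Outlet (n = n₀ + ν ξ):
  CH₄: 569 − 1(567.3) = 1.707
  O₂: 2111 − 2(567.3) = 976.4
  N₂: 7941 (inert)
  CO₂: 0 + 1(567.3) = 567.3
  H₂O: 0 + 2(567.3) = 1135

567 mol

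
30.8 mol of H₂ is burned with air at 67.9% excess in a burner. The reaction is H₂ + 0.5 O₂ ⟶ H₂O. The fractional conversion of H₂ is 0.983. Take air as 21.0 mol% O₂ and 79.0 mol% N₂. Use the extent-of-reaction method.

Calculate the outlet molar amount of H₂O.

30.3 mol

Stoichiometric O₂ = 0.5 × 30.8 = 15.4 mol; O₂ fed = 15.4 × 1.679 = 25.86 mol.
N₂ fed = 25.86 × 79/21 = 97.27 mol.
Fuel reacted = 0.983 × 30.8 → ξ = 30.28 mol.
Outlet (n = n₀ + ν ξ):
  H₂: 30.8 − 1(30.28) = 0.5236
  O₂: 25.86 − 0.5(30.28) = 10.72
  N₂: 97.27 (inert)
  H₂O: 0 + 1(30.28) = 30.28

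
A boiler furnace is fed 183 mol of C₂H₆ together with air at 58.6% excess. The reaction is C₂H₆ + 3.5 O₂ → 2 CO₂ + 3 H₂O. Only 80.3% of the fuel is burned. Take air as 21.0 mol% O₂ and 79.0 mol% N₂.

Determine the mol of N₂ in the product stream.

3820 mol

Stoichiometric O₂ = 3.5 × 183 = 640.5 mol; O₂ fed = 640.5 × 1.586 = 1016 mol.
N₂ fed = 1016 × 79/21 = 3821 mol.
Fuel reacted = 0.803 × 183 → ξ = 146.9 mol.
Outlet (n = n₀ + ν ξ):
  C₂H₆: 183 − 1(146.9) = 36.05
  O₂: 1016 − 3.5(146.9) = 501.5
  N₂: 3821 (inert)
  CO₂: 0 + 2(146.9) = 293.9
  H₂O: 0 + 3(146.9) = 440.8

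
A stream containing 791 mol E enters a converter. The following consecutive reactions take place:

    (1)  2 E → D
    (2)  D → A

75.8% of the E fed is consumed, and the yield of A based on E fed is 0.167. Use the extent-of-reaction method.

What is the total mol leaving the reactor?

491 mol

Conversion of E: E consumed = 2ξ₁ = 0.758 × 791 → ξ₁ = 299.8 mol.
Yield of A: 1ξ₂ / 791 = 0.167 → ξ₂ = 132.1 mol.
Outlet amounts (n = n₀ + Σ ν·ξ):
  E: 791 − 2(299.8) = 191.4
  D: 0 + 1(299.8) − 1(132.1) = 167.7
  A: 0 + 1(132.1) = 132.1
Total out = 191.4 + 167.7 + 132.1 = 491.2 mol.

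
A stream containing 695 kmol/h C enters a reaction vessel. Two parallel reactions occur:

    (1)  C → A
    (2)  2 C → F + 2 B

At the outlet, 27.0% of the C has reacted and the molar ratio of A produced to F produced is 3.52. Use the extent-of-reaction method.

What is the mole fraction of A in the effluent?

Conversion of C: C consumed = 0.27 × 695 = 187.7 kmol/h = 1ξ₁ + 2ξ₂.
Selectivity: 1ξ₁ / (1ξ₂) = 3.52 → ξ₁ = 3.52 ξ₂.
Substitute: (1·3.52 + 2) ξ₂ = 187.7 → ξ₂ = 33.99 kmol/h, ξ₁ = 119.7 kmol/h.
Outlet amounts (n = n₀ + Σ ν·ξ):
  C: 695 − 1(119.7) − 2(33.99) = 507.4
  A: 0 + 1(119.7) = 119.7
  F: 0 + 1(33.99) = 33.99
  B: 0 + 2(33.99) = 67.99
Total out = 729 kmol/h; y_A = 119.7 / 729 = 0.1641.

0.164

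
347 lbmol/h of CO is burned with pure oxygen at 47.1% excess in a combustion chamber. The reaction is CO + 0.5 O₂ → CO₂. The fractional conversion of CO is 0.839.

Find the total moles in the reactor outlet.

Stoichiometric O₂ = 0.5 × 347 = 173.5 lbmol/h; O₂ fed = 173.5 × 1.471 = 255.2 lbmol/h.
Fuel reacted = 0.839 × 347 → ξ = 291.1 lbmol/h.
Outlet (n = n₀ + ν ξ):
  CO: 347 − 1(291.1) = 55.87
  O₂: 255.2 − 0.5(291.1) = 109.7
  CO₂: 0 + 1(291.1) = 291.1
Total out = 55.87 + 109.7 + 291.1 = 456.7 lbmol/h.

457 lbmol/h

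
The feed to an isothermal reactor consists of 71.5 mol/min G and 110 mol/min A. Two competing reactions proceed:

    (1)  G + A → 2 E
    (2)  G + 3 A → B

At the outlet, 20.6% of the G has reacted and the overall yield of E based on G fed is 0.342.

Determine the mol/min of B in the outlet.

2.5 mol/min

Yield of E: 2ξ₁ / 71.5 = 0.342 → ξ₁ = 12.23 mol/min.
Conversion of G: 1ξ₁ + 1ξ₂ = 0.206 × 71.5 = 14.73 → ξ₂ = 2.502 mol/min.
Outlet amounts (n = n₀ + Σ ν·ξ):
  G: 71.5 − 1(12.23) − 1(2.502) = 56.77
  A: 110 − 1(12.23) − 3(2.502) = 90.27
  E: 0 + 2(12.23) = 24.45
  B: 0 + 1(2.502) = 2.502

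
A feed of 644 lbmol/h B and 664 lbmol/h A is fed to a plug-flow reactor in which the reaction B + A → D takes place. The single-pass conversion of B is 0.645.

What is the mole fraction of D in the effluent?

0.465

B reacted = 0.645 × 644 = 415.4 lbmol/h; ν_B = −1, so ξ = 415.4/1 = 415.4 lbmol/h.
Outlet amounts (n = n₀ + ν ξ):
  B: 644 − 1(415.4) = 228.6
  A: 664 − 1(415.4) = 248.6
  D: 0 + 1(415.4) = 415.4
Total out = 892.6 lbmol/h; y_D = 415.4 / 892.6 = 0.4653.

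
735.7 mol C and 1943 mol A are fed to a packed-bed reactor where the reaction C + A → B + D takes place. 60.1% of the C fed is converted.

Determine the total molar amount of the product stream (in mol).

C reacted = 0.601 × 735.7 = 442.2 mol; ν_C = −1, so ξ = 442.2/1 = 442.2 mol.
Outlet amounts (n = n₀ + ν ξ):
  C: 735.7 − 1(442.2) = 293.5
  A: 1943 − 1(442.2) = 1501
  B: 0 + 1(442.2) = 442.2
  D: 0 + 1(442.2) = 442.2
Total out = 293.5 + 1501 + 442.2 + 442.2 = 2679 mol.

2680 mol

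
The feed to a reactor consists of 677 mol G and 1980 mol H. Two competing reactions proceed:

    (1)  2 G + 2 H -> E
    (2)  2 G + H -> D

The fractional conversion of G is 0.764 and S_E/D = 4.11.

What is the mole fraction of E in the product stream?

Conversion of G: G consumed = 0.764 × 677 = 517.2 mol = 2ξ₁ + 2ξ₂.
Selectivity: 1ξ₁ / (1ξ₂) = 4.11 → ξ₁ = 4.11 ξ₂.
Substitute: (2·4.11 + 2) ξ₂ = 517.2 → ξ₂ = 50.61 mol, ξ₁ = 208 mol.
Outlet amounts (n = n₀ + Σ ν·ξ):
  G: 677 − 2(208) − 2(50.61) = 159.8
  H: 1980 − 2(208) − 1(50.61) = 1513
  E: 0 + 1(208) = 208
  D: 0 + 1(50.61) = 50.61
Total out = 1932 mol; y_E = 208 / 1932 = 0.1077.

0.108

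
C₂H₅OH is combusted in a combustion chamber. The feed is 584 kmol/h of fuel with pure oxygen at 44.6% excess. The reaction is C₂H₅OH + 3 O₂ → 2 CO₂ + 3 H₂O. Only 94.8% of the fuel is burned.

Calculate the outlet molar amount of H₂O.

Stoichiometric O₂ = 3 × 584 = 1752 kmol/h; O₂ fed = 1752 × 1.446 = 2533 kmol/h.
Fuel reacted = 0.948 × 584 → ξ = 553.6 kmol/h.
Outlet (n = n₀ + ν ξ):
  C₂H₅OH: 584 − 1(553.6) = 30.37
  O₂: 2533 − 3(553.6) = 872.5
  CO₂: 0 + 2(553.6) = 1107
  H₂O: 0 + 3(553.6) = 1661

1660 kmol/h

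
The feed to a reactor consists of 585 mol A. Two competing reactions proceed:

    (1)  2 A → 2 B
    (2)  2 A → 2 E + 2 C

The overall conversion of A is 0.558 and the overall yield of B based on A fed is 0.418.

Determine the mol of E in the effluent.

Yield of B: 2ξ₁ / 585 = 0.418 → ξ₁ = 122.3 mol.
Conversion of A: 2ξ₁ + 2ξ₂ = 0.558 × 585 = 326.4 → ξ₂ = 40.95 mol.
Outlet amounts (n = n₀ + Σ ν·ξ):
  A: 585 − 2(122.3) − 2(40.95) = 258.6
  B: 0 + 2(122.3) = 244.5
  E: 0 + 2(40.95) = 81.9
  C: 0 + 2(40.95) = 81.9

81.9 mol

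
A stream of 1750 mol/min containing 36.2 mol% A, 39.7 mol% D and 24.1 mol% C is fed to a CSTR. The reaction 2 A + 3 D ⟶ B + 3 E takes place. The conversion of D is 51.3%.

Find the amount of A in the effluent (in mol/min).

396 mol/min

D reacted = 0.513 × 694.8 = 356.4 mol/min; ν_D = −3, so ξ = 356.4/3 = 118.8 mol/min.
Outlet amounts (n = n₀ + ν ξ):
  A: 633.5 − 2(118.8) = 395.9
  D: 694.8 − 3(118.8) = 338.3
  B: 0 + 1(118.8) = 118.8
  E: 0 + 3(118.8) = 356.4
  C: 421.8 (inert)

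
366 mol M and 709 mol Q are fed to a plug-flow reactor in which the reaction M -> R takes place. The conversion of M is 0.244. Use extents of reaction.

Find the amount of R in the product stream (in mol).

89.3 mol

M reacted = 0.244 × 366 = 89.3 mol; ν_M = −1, so ξ = 89.3/1 = 89.3 mol.
Outlet amounts (n = n₀ + ν ξ):
  M: 366 − 1(89.3) = 276.7
  R: 0 + 1(89.3) = 89.3
  Q: 709 (inert)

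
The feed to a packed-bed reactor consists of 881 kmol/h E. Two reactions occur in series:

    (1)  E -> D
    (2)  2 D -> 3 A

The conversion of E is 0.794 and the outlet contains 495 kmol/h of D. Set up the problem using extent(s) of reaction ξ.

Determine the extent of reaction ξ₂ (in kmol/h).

ξ₂ = 102 kmol/h

Conversion of E: E consumed = 1ξ₁ = 0.794 × 881 → ξ₁ = 699.5 kmol/h.
D balance: n_D = 0 + 1ξ₁ − 2ξ₂ = 495 → ξ₂ = (1·699.5 − 495)/2 = 102.3 kmol/h.
Outlet amounts (n = n₀ + Σ ν·ξ):
  E: 881 − 1(699.5) = 181.5
  D: 0 + 1(699.5) − 2(102.3) = 495
  A: 0 + 3(102.3) = 306.8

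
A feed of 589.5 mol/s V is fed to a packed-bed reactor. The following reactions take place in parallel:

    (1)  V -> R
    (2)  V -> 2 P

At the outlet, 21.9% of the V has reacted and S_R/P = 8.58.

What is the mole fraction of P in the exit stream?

Conversion of V: V consumed = 0.219 × 589.5 = 129.1 mol/s = 1ξ₁ + 1ξ₂.
Selectivity: 1ξ₁ / (2ξ₂) = 8.58 → ξ₁ = 17.16 ξ₂.
Substitute: (1·17.16 + 1) ξ₂ = 129.1 → ξ₂ = 7.109 mol/s, ξ₁ = 122 mol/s.
Outlet amounts (n = n₀ + Σ ν·ξ):
  V: 589.5 − 1(122) − 1(7.109) = 460.4
  R: 0 + 1(122) = 122
  P: 0 + 2(7.109) = 14.22
Total out = 596.6 mol/s; y_P = 14.22 / 596.6 = 0.02383.

0.0238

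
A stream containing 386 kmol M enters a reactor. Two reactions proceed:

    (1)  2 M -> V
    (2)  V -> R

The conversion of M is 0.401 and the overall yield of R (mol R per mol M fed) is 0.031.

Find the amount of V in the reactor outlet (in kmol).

65.4 kmol

Conversion of M: M consumed = 2ξ₁ = 0.401 × 386 → ξ₁ = 77.39 kmol.
Yield of R: 1ξ₂ / 386 = 0.031 → ξ₂ = 11.97 kmol.
Outlet amounts (n = n₀ + Σ ν·ξ):
  M: 386 − 2(77.39) = 231.2
  V: 0 + 1(77.39) − 1(11.97) = 65.43
  R: 0 + 1(11.97) = 11.97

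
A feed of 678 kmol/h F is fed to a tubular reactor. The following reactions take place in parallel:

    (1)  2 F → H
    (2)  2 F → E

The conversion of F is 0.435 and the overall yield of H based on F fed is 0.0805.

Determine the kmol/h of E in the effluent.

Yield of H: 1ξ₁ / 678 = 0.0805 → ξ₁ = 54.58 kmol/h.
Conversion of F: 2ξ₁ + 2ξ₂ = 0.435 × 678 = 294.9 → ξ₂ = 92.89 kmol/h.
Outlet amounts (n = n₀ + Σ ν·ξ):
  F: 678 − 2(54.58) − 2(92.89) = 383.1
  H: 0 + 1(54.58) = 54.58
  E: 0 + 1(92.89) = 92.89

92.9 kmol/h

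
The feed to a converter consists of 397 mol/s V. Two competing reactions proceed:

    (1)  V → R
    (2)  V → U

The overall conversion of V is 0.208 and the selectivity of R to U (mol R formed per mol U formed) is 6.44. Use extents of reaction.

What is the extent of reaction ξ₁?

Conversion of V: V consumed = 0.208 × 397 = 82.58 mol/s = 1ξ₁ + 1ξ₂.
Selectivity: 1ξ₁ / (1ξ₂) = 6.44 → ξ₁ = 6.44 ξ₂.
Substitute: (1·6.44 + 1) ξ₂ = 82.58 → ξ₂ = 11.1 mol/s, ξ₁ = 71.48 mol/s.
Outlet amounts (n = n₀ + Σ ν·ξ):
  V: 397 − 1(71.48) − 1(11.1) = 314.4
  R: 0 + 1(71.48) = 71.48
  U: 0 + 1(11.1) = 11.1

ξ₁ = 71.5 mol/s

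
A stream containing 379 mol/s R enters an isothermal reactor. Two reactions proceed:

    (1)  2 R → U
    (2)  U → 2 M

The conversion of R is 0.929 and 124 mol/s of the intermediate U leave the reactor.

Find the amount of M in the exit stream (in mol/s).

104 mol/s

Conversion of R: R consumed = 2ξ₁ = 0.929 × 379 → ξ₁ = 176 mol/s.
U balance: n_U = 0 + 1ξ₁ − 1ξ₂ = 124 → ξ₂ = (1·176 − 124)/1 = 52.05 mol/s.
Outlet amounts (n = n₀ + Σ ν·ξ):
  R: 379 − 2(176) = 26.91
  U: 0 + 1(176) − 1(52.05) = 124
  M: 0 + 2(52.05) = 104.1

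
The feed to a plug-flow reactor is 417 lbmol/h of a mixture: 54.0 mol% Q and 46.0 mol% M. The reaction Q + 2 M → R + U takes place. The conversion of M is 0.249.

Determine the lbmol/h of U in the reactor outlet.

M reacted = 0.249 × 191.8 = 47.76 lbmol/h; ν_M = −2, so ξ = 47.76/2 = 23.88 lbmol/h.
Outlet amounts (n = n₀ + ν ξ):
  Q: 225.2 − 1(23.88) = 201.3
  M: 191.8 − 2(23.88) = 144.1
  R: 0 + 1(23.88) = 23.88
  U: 0 + 1(23.88) = 23.88

23.9 lbmol/h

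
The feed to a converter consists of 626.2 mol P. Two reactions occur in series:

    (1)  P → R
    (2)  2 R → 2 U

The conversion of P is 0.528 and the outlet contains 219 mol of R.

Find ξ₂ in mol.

ξ₂ = 55.8 mol

Conversion of P: P consumed = 1ξ₁ = 0.528 × 626.2 → ξ₁ = 330.6 mol.
R balance: n_R = 0 + 1ξ₁ − 2ξ₂ = 219 → ξ₂ = (1·330.6 − 219)/2 = 55.82 mol.
Outlet amounts (n = n₀ + Σ ν·ξ):
  P: 626.2 − 1(330.6) = 295.6
  R: 0 + 1(330.6) − 2(55.82) = 219
  U: 0 + 2(55.82) = 111.6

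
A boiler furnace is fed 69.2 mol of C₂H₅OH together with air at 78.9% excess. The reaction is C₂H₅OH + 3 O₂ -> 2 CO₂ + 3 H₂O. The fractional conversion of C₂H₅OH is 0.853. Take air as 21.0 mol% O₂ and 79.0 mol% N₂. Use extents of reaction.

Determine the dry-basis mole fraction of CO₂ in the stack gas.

0.0686

Stoichiometric O₂ = 3 × 69.2 = 207.6 mol; O₂ fed = 207.6 × 1.789 = 371.4 mol.
N₂ fed = 371.4 × 79/21 = 1397 mol.
Fuel reacted = 0.853 × 69.2 → ξ = 59.03 mol.
Outlet (n = n₀ + ν ξ):
  C₂H₅OH: 69.2 − 1(59.03) = 10.17
  O₂: 371.4 − 3(59.03) = 194.3
  N₂: 1397 (inert)
  CO₂: 0 + 2(59.03) = 118.1
  H₂O: 0 + 3(59.03) = 177.1
Dry total = 1720 mol; y_CO₂ (dry) = 118.1 / 1720 = 0.06865.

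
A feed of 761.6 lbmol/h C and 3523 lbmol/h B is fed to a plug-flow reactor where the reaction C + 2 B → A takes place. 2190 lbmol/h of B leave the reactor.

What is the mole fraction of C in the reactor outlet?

0.0322

For B: n = n₀ − 2ξ → 2190 = 3523 − 2ξ, giving ξ = 666.5 lbmol/h.
Outlet amounts (n = n₀ + ν ξ):
  C: 761.6 − 1(666.5) = 95.1
  B: 3523 − 2(666.5) = 2190
  A: 0 + 1(666.5) = 666.5
Total out = 2952 lbmol/h; y_C = 95.1 / 2952 = 0.03222.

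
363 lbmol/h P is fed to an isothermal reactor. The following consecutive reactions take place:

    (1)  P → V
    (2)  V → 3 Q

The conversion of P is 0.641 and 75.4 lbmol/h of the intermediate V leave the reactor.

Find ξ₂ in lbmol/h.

Conversion of P: P consumed = 1ξ₁ = 0.641 × 363 → ξ₁ = 232.7 lbmol/h.
V balance: n_V = 0 + 1ξ₁ − 1ξ₂ = 75.4 → ξ₂ = (1·232.7 − 75.4)/1 = 157.3 lbmol/h.
Outlet amounts (n = n₀ + Σ ν·ξ):
  P: 363 − 1(232.7) = 130.3
  V: 0 + 1(232.7) − 1(157.3) = 75.4
  Q: 0 + 3(157.3) = 471.8

ξ₂ = 157 lbmol/h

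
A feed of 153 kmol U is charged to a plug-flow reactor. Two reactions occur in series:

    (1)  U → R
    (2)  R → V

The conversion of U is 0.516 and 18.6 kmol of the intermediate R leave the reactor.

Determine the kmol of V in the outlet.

60.3 kmol

Conversion of U: U consumed = 1ξ₁ = 0.516 × 153 → ξ₁ = 78.95 kmol.
R balance: n_R = 0 + 1ξ₁ − 1ξ₂ = 18.6 → ξ₂ = (1·78.95 − 18.6)/1 = 60.35 kmol.
Outlet amounts (n = n₀ + Σ ν·ξ):
  U: 153 − 1(78.95) = 74.05
  R: 0 + 1(78.95) − 1(60.35) = 18.6
  V: 0 + 1(60.35) = 60.35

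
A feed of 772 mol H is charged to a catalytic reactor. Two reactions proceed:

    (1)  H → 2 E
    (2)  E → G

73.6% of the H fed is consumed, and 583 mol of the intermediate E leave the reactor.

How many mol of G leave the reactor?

553 mol

Conversion of H: H consumed = 1ξ₁ = 0.736 × 772 → ξ₁ = 568.2 mol.
E balance: n_E = 0 + 2ξ₁ − 1ξ₂ = 583 → ξ₂ = (2·568.2 − 583)/1 = 553.4 mol.
Outlet amounts (n = n₀ + Σ ν·ξ):
  H: 772 − 1(568.2) = 203.8
  E: 0 + 2(568.2) − 1(553.4) = 583
  G: 0 + 1(553.4) = 553.4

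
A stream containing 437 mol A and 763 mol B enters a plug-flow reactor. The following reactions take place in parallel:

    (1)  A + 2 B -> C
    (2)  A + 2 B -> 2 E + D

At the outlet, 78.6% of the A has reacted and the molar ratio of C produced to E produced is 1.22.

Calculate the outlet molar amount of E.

Conversion of A: A consumed = 0.786 × 437 = 343.5 mol = 1ξ₁ + 1ξ₂.
Selectivity: 1ξ₁ / (2ξ₂) = 1.22 → ξ₁ = 2.44 ξ₂.
Substitute: (1·2.44 + 1) ξ₂ = 343.5 → ξ₂ = 99.85 mol, ξ₁ = 243.6 mol.
Outlet amounts (n = n₀ + Σ ν·ξ):
  A: 437 − 1(243.6) − 1(99.85) = 93.52
  B: 763 − 2(243.6) − 2(99.85) = 76.04
  C: 0 + 1(243.6) = 243.6
  E: 0 + 2(99.85) = 199.7
  D: 0 + 1(99.85) = 99.85

200 mol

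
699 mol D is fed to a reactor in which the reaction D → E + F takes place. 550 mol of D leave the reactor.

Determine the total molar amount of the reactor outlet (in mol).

848 mol

For D: n = n₀ − 1ξ → 550 = 699 − 1ξ, giving ξ = 149 mol.
Outlet amounts (n = n₀ + ν ξ):
  D: 699 − 1(149) = 550
  E: 0 + 1(149) = 149
  F: 0 + 1(149) = 149
Total out = 550 + 149 + 149 = 848 mol.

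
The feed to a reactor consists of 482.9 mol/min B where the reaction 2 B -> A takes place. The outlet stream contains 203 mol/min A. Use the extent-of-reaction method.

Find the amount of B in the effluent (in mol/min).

76.9 mol/min

For A: n = n₀ + 1ξ → 203 = 0 + 1ξ, giving ξ = 203 mol/min.
Outlet amounts (n = n₀ + ν ξ):
  B: 482.9 − 2(203) = 76.9
  A: 0 + 1(203) = 203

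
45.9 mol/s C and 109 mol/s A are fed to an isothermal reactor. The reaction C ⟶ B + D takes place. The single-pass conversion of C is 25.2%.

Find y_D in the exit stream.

0.0695

C reacted = 0.252 × 45.9 = 11.57 mol/s; ν_C = −1, so ξ = 11.57/1 = 11.57 mol/s.
Outlet amounts (n = n₀ + ν ξ):
  C: 45.9 − 1(11.57) = 34.33
  B: 0 + 1(11.57) = 11.57
  D: 0 + 1(11.57) = 11.57
  A: 109 (inert)
Total out = 166.5 mol/s; y_D = 11.57 / 166.5 = 0.06948.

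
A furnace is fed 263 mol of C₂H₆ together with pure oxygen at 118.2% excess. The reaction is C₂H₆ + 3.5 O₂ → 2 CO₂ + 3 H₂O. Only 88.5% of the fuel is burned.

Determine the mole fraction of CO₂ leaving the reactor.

0.195

Stoichiometric O₂ = 3.5 × 263 = 920.5 mol; O₂ fed = 920.5 × 2.182 = 2009 mol.
Fuel reacted = 0.885 × 263 → ξ = 232.8 mol.
Outlet (n = n₀ + ν ξ):
  C₂H₆: 263 − 1(232.8) = 30.25
  O₂: 2009 − 3.5(232.8) = 1194
  CO₂: 0 + 2(232.8) = 465.5
  H₂O: 0 + 3(232.8) = 698.3
Total out = 2388 mol; y_CO₂ = 465.5 / 2388 = 0.1949.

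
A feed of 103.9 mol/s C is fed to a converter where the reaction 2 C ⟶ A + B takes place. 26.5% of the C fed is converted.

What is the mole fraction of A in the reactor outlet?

C reacted = 0.265 × 103.9 = 27.53 mol/s; ν_C = −2, so ξ = 27.53/2 = 13.77 mol/s.
Outlet amounts (n = n₀ + ν ξ):
  C: 103.9 − 2(13.77) = 76.37
  A: 0 + 1(13.77) = 13.77
  B: 0 + 1(13.77) = 13.77
Total out = 103.9 mol/s; y_A = 13.77 / 103.9 = 0.1325.

0.133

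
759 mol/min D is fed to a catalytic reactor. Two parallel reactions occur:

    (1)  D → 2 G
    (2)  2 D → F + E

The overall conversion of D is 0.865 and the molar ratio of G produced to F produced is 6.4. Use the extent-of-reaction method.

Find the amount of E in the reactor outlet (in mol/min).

126 mol/min

Conversion of D: D consumed = 0.865 × 759 = 656.5 mol/min = 1ξ₁ + 2ξ₂.
Selectivity: 2ξ₁ / (1ξ₂) = 6.4 → ξ₁ = 3.2 ξ₂.
Substitute: (1·3.2 + 2) ξ₂ = 656.5 → ξ₂ = 126.3 mol/min, ξ₁ = 404 mol/min.
Outlet amounts (n = n₀ + Σ ν·ξ):
  D: 759 − 1(404) − 2(126.3) = 102.5
  G: 0 + 2(404) = 808
  F: 0 + 1(126.3) = 126.3
  E: 0 + 1(126.3) = 126.3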